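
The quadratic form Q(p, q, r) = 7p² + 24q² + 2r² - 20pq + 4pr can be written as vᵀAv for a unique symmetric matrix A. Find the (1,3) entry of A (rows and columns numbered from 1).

2

The coefficient of p·r in Q is 4. For a symmetric A this equals A[1,3] + A[3,1] = 2·A[1,3].
So A[1,3] = 4/2 = 2.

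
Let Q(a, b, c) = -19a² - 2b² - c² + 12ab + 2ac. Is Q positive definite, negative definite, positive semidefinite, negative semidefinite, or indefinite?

negative semidefinite

Write A = [[-19, 6, 1], [6, -2, 0], [1, 0, -1]].
Row-reducing A symmetrically gives the diagonal entries -19, -2/19, 0.
Counting signs: 2 negative, 1 zero.
Hence Q is negative semidefinite.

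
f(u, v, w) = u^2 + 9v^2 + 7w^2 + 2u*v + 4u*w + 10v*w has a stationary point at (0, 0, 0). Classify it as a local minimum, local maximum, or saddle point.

The Hessian at the origin is H = [[2, 2, 4], [2, 18, 10], [4, 10, 14]].
Row-reducing H symmetrically gives the diagonal entries 2, 16, 15/4.
So there are 3 positive pivots.
H is positive definite, so the origin is a strict local minimum.

local minimum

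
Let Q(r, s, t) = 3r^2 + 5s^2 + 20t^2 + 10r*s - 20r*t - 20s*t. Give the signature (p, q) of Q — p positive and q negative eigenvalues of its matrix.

The symmetric matrix is A = [[3, 5, -10], [5, 5, -10], [-10, -10, 20]].
Congruent diagonalization of A (simultaneous row and column reduction) yields pivots 3, -10/3, 0.
So there are 1 positive, 1 negative, 1 zero pivots.

(1, 1)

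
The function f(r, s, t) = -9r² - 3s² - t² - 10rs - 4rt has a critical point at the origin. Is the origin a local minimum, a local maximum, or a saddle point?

saddle point

The Hessian at the origin is H = [[-18, -10, -4], [-10, -6, 0], [-4, 0, -2]].
An LDLᵀ factorisation of H has diagonal entries -18, -4/9, 10.
So there are 1 positive, 2 negative pivots.
H is indefinite, so the origin is a saddle point.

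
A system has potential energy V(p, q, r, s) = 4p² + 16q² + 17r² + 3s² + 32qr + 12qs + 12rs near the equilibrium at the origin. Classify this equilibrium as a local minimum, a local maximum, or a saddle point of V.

The Hessian at the origin is H = [[8, 0, 0, 0], [0, 32, 32, 12], [0, 32, 34, 12], [0, 12, 12, 6]].
Congruent diagonalization of H (simultaneous row and column reduction) yields pivots 8, 32, 2, 3/2.
So there are 4 positive pivots.
H is positive definite, so the origin is a strict local minimum.

local minimum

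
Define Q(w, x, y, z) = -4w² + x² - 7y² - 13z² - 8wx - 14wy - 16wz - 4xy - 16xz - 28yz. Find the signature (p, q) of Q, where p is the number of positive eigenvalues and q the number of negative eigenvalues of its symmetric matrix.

The associated matrix is A = [[-4, -4, -7, -8], [-4, 1, -2, -8], [-7, -2, -7, -14], [-8, -8, -14, -13]].
Row-reducing A symmetrically gives the diagonal entries -4, 5, 1/4, 3.
That gives 3 positive, 1 negative pivots.

(3, 1)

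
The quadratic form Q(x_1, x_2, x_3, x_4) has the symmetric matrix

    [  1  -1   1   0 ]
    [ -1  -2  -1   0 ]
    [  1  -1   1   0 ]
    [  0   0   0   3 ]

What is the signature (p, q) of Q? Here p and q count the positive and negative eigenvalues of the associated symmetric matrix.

Symmetric row and column elimination reduces A to a congruent diagonal form with pivots 1, -3, 0, 3.
That gives 2 positive, 1 negative, 1 zero pivots.

(2, 1)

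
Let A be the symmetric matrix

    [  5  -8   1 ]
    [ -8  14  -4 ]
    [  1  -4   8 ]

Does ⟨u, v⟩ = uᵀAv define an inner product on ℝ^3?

Applying the same elementary operations to the rows and columns of A produces a congruent diagonal matrix with entries 5, 6/5, 3.
Counting signs: 3 positive.
Hence Q is positive definite.
⟨·,·⟩ is an inner product exactly when A is positive definite.

yes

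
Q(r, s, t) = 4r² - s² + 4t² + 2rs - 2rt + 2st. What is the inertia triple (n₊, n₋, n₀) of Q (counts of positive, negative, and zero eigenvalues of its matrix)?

(2, 1, 0)

The associated matrix is A = [[4, 1, -1], [1, -1, 1], [-1, 1, 4]].
Symmetric row and column elimination reduces A to a congruent diagonal form with pivots 4, -5/4, 5.
Counting signs: 2 positive, 1 negative.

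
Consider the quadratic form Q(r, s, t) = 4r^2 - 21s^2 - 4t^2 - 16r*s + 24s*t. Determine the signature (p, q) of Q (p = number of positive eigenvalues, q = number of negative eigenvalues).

The associated matrix is A = [[4, -8, 0], [-8, -21, 12], [0, 12, -4]].
An LDLᵀ factorisation of A has diagonal entries 4, -37, -4/37.
That gives 1 positive, 2 negative pivots.

(1, 2)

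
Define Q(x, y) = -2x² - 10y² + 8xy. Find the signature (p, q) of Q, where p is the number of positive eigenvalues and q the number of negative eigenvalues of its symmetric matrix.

The associated matrix is A = [[-2, 4], [4, -10]].
Congruent diagonalization of A (simultaneous row and column reduction) yields pivots -2, -2.
Counting signs: 2 negative.

(0, 2)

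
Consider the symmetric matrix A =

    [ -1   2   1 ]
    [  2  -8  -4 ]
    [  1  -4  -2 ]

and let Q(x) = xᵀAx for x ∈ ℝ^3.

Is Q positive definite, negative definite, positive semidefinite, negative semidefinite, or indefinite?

negative semidefinite

Symmetric row and column elimination reduces A to a congruent diagonal form with pivots -1, -4, 0.
So there are 2 negative, 1 zero pivots.
Hence Q is negative semidefinite.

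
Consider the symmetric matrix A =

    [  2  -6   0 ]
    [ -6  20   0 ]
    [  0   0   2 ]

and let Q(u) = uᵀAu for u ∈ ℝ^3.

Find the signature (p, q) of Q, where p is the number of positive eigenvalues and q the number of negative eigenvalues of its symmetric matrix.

Applying the same elementary operations to the rows and columns of A produces a congruent diagonal matrix with entries 2, 2, 2.
That gives 3 positive pivots.

(3, 0)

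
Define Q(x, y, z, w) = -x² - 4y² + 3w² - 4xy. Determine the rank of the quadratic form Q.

The associated matrix is A = [[-1, -2, 0, 0], [-2, -4, 0, 0], [0, 0, 0, 0], [0, 0, 0, 3]].
Congruent diagonalization of A (simultaneous row and column reduction) yields pivots -1, 0, 0, 3.
That gives 1 positive, 1 negative, 2 zero pivots.
The rank is the number of nonzero pivots: 2.

2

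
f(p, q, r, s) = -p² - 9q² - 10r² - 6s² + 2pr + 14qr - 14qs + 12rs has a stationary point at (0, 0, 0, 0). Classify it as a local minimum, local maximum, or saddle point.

local maximum

The Hessian at the origin is H = [[-2, 0, 2, 0], [0, -18, 14, -14], [2, 14, -20, 12], [0, -14, 12, -12]].
An LDLᵀ factorisation of H has diagonal entries -2, -18, -64/9, -15/16.
That gives 4 negative pivots.
H is negative definite, so the origin is a strict local maximum.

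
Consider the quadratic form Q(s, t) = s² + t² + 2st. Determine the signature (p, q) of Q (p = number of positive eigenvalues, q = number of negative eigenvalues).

(1, 0)

The associated matrix is A = [[1, 1], [1, 1]].
Congruent diagonalization of A (simultaneous row and column reduction) yields pivots 1, 0.
So there are 1 positive, 1 zero pivots.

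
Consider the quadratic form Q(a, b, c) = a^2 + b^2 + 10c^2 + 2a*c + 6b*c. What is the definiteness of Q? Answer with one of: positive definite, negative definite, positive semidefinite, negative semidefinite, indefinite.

Write A = [[1, 0, 1], [0, 1, 3], [1, 3, 10]].
Row-reducing A symmetrically gives the diagonal entries 1, 1, 0.
That gives 2 positive, 1 zero pivots.
Hence Q is positive semidefinite.

positive semidefinite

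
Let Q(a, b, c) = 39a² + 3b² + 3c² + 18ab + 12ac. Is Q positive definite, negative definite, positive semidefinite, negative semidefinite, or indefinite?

positive semidefinite

Write A = [[39, 9, 6], [9, 3, 0], [6, 0, 3]].
Congruent diagonalization of A (simultaneous row and column reduction) yields pivots 39, 12/13, 0.
Counting signs: 2 positive, 1 zero.
Hence Q is positive semidefinite.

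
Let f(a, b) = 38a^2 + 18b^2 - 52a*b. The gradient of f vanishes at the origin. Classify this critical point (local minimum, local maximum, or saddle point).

local minimum

The Hessian at the origin is H = [[76, -52], [-52, 36]].
det H = 76·36 − (-52)² = 32 > 0 and H[1,1] = 76 > 0, so H is positive definite.
Therefore the origin is a local minimum.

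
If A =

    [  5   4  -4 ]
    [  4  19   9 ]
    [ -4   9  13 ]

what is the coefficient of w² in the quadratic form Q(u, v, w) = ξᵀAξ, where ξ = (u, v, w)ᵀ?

The coefficient of w² is the diagonal entry A[3,3] = 13.

13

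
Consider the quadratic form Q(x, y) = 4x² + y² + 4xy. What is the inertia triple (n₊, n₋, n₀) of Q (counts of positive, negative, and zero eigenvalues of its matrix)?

(1, 0, 1)

The associated matrix is A = [[4, 2], [2, 1]].
Symmetric row and column elimination reduces A to a congruent diagonal form with pivots 4, 0.
That gives 1 positive, 1 zero pivots.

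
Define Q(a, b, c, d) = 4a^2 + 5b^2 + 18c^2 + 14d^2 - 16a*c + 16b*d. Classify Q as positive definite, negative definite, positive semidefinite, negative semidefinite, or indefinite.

positive definite

The symmetric matrix of Q is A = [[4, 0, -8, 0], [0, 5, 0, 8], [-8, 0, 18, 0], [0, 8, 0, 14]].
Leading principal minors: Δ_1 = 4, Δ_2 = 20, Δ_3 = 40, Δ_4 = 48.
All leading principal minors are positive, so by Sylvester's criterion Q is positive definite.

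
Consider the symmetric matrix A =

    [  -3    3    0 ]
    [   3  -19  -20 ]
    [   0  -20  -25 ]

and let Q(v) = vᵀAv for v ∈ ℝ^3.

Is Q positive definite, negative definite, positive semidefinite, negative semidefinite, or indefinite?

Symmetric row and column elimination reduces A to a congruent diagonal form with pivots -3, -16, 0.
So there are 2 negative, 1 zero pivots.
Hence Q is negative semidefinite.

negative semidefinite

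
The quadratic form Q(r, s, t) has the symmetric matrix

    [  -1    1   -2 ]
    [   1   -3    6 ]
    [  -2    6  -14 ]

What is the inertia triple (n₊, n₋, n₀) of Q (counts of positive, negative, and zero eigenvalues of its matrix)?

Row-reducing A symmetrically gives the diagonal entries -1, -2, -2.
Counting signs: 3 negative.

(0, 3, 0)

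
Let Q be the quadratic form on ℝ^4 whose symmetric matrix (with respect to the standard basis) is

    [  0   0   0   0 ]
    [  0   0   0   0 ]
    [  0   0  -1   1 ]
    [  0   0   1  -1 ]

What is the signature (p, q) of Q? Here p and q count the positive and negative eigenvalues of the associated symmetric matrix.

Congruent diagonalization of A (simultaneous row and column reduction) yields pivots 0, 0, -1, 0.
That gives 1 negative, 3 zero pivots.

(0, 1)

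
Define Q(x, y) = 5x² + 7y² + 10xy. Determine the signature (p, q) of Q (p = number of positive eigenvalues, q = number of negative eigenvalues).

(2, 0)

The associated matrix is A = [[5, 5], [5, 7]].
Symmetric row and column elimination reduces A to a congruent diagonal form with pivots 5, 2.
That gives 2 positive pivots.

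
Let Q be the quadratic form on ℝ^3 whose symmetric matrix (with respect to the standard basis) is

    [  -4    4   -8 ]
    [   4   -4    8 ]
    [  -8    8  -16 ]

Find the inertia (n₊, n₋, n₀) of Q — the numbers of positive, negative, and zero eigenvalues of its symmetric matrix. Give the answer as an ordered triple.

Congruent diagonalization of A (simultaneous row and column reduction) yields pivots -4, 0, 0.
Counting signs: 1 negative, 2 zero.

(0, 1, 2)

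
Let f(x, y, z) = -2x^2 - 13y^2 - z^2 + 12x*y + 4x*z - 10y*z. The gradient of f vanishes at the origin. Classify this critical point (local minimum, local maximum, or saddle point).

saddle point

The Hessian at the origin is H = [[-4, 12, 4], [12, -26, -10], [4, -10, -2]].
An LDLᵀ factorisation of H has diagonal entries -4, 10, 8/5.
Counting signs: 2 positive, 1 negative.
H is indefinite, so the origin is a saddle point.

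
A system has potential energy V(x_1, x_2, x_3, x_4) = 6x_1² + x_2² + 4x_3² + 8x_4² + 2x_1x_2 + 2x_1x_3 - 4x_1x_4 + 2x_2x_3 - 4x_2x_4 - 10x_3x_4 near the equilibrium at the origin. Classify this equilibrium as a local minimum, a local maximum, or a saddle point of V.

local minimum

The Hessian at the origin is H = [[12, 2, 2, -4], [2, 2, 2, -4], [2, 2, 8, -10], [-4, -4, -10, 16]].
Symmetric row and column elimination reduces H to a congruent diagonal form with pivots 12, 5/3, 6, 2.
So there are 4 positive pivots.
H is positive definite, so the origin is a strict local minimum.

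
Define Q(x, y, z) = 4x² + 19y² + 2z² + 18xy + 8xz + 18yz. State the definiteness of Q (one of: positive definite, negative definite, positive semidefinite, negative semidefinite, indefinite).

Write A = [[4, 9, 4], [9, 19, 9], [4, 9, 2]].
Row-reducing A symmetrically gives the diagonal entries 4, -5/4, -2.
That gives 1 positive, 2 negative pivots.
Hence Q is indefinite.

indefinite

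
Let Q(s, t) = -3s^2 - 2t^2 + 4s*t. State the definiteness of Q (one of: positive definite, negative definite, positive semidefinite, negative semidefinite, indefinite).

negative definite

The associated matrix is A = [[-3, 2], [2, -2]].
Congruent diagonalization of A (simultaneous row and column reduction) yields pivots -3, -2/3.
That gives 2 negative pivots.
Hence Q is negative definite.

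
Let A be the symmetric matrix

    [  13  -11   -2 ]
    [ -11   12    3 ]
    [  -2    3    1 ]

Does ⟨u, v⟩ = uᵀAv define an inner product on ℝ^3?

Leading principal minors: Δ_1 = 13, Δ_2 = 35, Δ_3 = 2.
All leading principal minors are positive, so by Sylvester's criterion Q is positive definite.
⟨·,·⟩ is an inner product exactly when A is positive definite.

yes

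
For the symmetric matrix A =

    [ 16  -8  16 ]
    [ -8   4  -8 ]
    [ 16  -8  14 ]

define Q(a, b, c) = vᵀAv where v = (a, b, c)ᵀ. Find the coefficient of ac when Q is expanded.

32

The coefficient of ac is A[1,3] + A[3,1] = 2·16 = 32.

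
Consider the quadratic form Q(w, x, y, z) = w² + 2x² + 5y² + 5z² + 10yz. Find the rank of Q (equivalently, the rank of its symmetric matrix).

Write A = [[1, 0, 0, 0], [0, 2, 0, 0], [0, 0, 5, 5], [0, 0, 5, 5]].
Applying the same elementary operations to the rows and columns of A produces a congruent diagonal matrix with entries 1, 2, 5, 0.
Counting signs: 3 positive, 1 zero.
The rank is the number of nonzero pivots: 3.

3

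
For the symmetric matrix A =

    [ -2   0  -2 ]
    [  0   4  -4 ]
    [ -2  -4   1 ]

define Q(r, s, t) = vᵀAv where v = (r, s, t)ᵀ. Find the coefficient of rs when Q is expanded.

The coefficient of rs is A[1,2] + A[2,1] = 2·0 = 0.

0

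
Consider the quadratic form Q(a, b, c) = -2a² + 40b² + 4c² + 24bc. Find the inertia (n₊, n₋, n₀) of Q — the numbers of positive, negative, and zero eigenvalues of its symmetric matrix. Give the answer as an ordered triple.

The symmetric matrix is A = [[-2, 0, 0], [0, 40, 12], [0, 12, 4]].
Congruent diagonalization of A (simultaneous row and column reduction) yields pivots -2, 40, 2/5.
So there are 2 positive, 1 negative pivots.

(2, 1, 0)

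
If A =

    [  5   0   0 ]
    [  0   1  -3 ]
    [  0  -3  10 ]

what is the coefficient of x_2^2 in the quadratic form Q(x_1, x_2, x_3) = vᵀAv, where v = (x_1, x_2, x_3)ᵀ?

The coefficient of x_2^2 is the diagonal entry A[2,2] = 1.

1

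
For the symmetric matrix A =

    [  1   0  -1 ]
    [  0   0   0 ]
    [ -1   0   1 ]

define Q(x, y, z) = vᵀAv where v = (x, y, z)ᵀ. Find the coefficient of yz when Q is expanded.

The coefficient of yz is A[2,3] + A[3,2] = 2·0 = 0.

0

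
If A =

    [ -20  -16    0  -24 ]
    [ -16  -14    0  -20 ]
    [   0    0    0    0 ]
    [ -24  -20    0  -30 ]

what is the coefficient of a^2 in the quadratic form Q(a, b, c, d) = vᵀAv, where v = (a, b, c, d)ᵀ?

-20

The coefficient of a^2 is the diagonal entry A[1,1] = -20.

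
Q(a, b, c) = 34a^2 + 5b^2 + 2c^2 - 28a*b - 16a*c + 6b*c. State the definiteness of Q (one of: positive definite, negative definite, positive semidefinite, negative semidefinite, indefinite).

indefinite

The associated matrix is A = [[34, -14, -8], [-14, 5, 3], [-8, 3, 2]].
An LDLᵀ factorisation of A has diagonal entries 34, -13/17, 3/13.
So there are 2 positive, 1 negative pivots.
Hence Q is indefinite.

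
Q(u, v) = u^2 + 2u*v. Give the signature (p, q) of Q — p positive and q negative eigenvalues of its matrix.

Write A = [[1, 1], [1, 0]].
An LDLᵀ factorisation of A has diagonal entries 1, -1.
So there are 1 positive, 1 negative pivots.

(1, 1)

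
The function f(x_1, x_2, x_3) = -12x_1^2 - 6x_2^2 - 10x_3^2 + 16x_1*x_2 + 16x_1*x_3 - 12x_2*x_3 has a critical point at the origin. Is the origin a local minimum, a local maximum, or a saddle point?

local maximum

The Hessian at the origin is H = [[-24, 16, 16], [16, -12, -12], [16, -12, -20]].
Row-reducing H symmetrically gives the diagonal entries -24, -4/3, -8.
Counting signs: 3 negative.
H is negative definite, so the origin is a strict local maximum.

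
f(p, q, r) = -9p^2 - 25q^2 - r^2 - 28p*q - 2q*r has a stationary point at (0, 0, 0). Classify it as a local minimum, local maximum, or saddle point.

The Hessian at the origin is H = [[-18, -28, 0], [-28, -50, -2], [0, -2, -2]].
An LDLᵀ factorisation of H has diagonal entries -18, -58/9, -40/29.
So there are 3 negative pivots.
H is negative definite, so the origin is a strict local maximum.

local maximum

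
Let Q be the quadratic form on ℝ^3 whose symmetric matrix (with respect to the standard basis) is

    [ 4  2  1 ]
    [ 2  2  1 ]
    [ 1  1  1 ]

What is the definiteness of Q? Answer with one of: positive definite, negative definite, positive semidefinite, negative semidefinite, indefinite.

Leading principal minors: Δ_1 = 4, Δ_2 = 4, Δ_3 = 2.
All leading principal minors are positive, so by Sylvester's criterion Q is positive definite.

positive definite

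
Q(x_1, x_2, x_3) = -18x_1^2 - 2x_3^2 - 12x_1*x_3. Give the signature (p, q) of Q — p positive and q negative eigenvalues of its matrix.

Write A = [[-18, 0, -6], [0, 0, 0], [-6, 0, -2]].
Row-reducing A symmetrically gives the diagonal entries -18, 0, 0.
So there are 1 negative, 2 zero pivots.

(0, 1)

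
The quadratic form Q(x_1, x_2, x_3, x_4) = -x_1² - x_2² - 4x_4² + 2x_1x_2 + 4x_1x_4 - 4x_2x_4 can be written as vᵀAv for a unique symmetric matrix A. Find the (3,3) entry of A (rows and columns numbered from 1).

0

The coefficient of x_3² in Q is 0, and that is exactly A[3,3].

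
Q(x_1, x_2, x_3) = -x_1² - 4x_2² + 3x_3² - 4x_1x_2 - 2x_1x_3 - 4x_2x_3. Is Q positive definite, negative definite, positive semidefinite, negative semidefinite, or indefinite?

The symmetric matrix is A = [[-1, -2, -1], [-2, -4, -2], [-1, -2, 3]].
Symmetric row and column elimination reduces A to a congruent diagonal form with pivots -1, 0, 4.
Counting signs: 1 positive, 1 negative, 1 zero.
Hence Q is indefinite.

indefinite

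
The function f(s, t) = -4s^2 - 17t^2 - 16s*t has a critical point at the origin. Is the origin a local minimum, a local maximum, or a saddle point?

local maximum

The Hessian at the origin is H = [[-8, -16], [-16, -34]].
det H = -8·-34 − (-16)² = 16 > 0 and H[1,1] = -8 < 0, so H is negative definite.
Therefore the origin is a local maximum.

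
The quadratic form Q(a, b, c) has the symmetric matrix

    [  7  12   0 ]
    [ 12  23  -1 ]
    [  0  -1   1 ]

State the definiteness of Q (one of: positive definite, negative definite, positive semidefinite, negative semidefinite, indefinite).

Leading principal minors: Δ_1 = 7, Δ_2 = 17, Δ_3 = 10.
All leading principal minors are positive, so by Sylvester's criterion Q is positive definite.

positive definite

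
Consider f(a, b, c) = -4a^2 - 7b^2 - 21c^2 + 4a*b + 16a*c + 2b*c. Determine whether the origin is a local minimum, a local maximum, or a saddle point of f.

local maximum

The Hessian at the origin is H = [[-8, 4, 16], [4, -14, 2], [16, 2, -42]].
Symmetric row and column elimination reduces H to a congruent diagonal form with pivots -8, -12, -5/3.
That gives 3 negative pivots.
H is negative definite, so the origin is a strict local maximum.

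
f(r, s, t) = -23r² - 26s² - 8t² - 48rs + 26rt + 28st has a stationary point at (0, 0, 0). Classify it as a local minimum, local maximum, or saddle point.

The Hessian at the origin is H = [[-46, -48, 26], [-48, -52, 28], [26, 28, -16]].
An LDLᵀ factorisation of H has diagonal entries -46, -44/23, -10/11.
So there are 3 negative pivots.
H is negative definite, so the origin is a strict local maximum.

local maximum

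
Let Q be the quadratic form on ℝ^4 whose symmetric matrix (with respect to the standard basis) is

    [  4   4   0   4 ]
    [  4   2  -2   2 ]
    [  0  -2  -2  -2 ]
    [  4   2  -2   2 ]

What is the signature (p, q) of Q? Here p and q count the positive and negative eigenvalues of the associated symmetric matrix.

Symmetric row and column elimination reduces A to a congruent diagonal form with pivots 4, -2, 0, 0.
That gives 1 positive, 1 negative, 2 zero pivots.

(1, 1)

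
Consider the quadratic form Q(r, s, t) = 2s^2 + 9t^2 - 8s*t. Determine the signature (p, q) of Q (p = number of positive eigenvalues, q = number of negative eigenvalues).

(2, 0)

The symmetric matrix is A = [[0, 0, 0], [0, 2, -4], [0, -4, 9]].
Applying the same elementary operations to the rows and columns of A produces a congruent diagonal matrix with entries 0, 2, 1.
Counting signs: 2 positive, 1 zero.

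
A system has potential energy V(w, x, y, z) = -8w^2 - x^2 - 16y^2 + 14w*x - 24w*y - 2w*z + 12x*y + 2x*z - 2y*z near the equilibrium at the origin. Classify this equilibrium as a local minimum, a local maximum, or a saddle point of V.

The Hessian at the origin is H = [[-16, 14, -24, -2], [14, -2, 12, 2], [-24, 12, -32, -2], [-2, 2, -2, 0]].
Row-reducing H symmetrically gives the diagonal entries -16, 41/4, -160/41, 5/8.
Counting signs: 2 positive, 2 negative.
H is indefinite, so the origin is a saddle point.

saddle point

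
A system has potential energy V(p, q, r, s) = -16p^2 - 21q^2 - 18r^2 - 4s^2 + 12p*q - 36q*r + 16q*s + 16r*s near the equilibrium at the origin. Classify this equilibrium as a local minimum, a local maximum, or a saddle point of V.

local maximum

The Hessian at the origin is H = [[-32, 12, 0, 0], [12, -42, -36, 16], [0, -36, -36, 16], [0, 16, 16, -8]].
Applying the same elementary operations to the rows and columns of H produces a congruent diagonal matrix with entries -32, -75/2, -36/25, -8/9.
That gives 4 negative pivots.
H is negative definite, so the origin is a strict local maximum.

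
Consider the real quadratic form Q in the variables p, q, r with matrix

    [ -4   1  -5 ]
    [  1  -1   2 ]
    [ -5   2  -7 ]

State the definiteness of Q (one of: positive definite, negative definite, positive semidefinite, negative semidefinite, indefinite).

Symmetric row and column elimination reduces A to a congruent diagonal form with pivots -4, -3/4, 0.
Counting signs: 2 negative, 1 zero.
Hence Q is negative semidefinite.

negative semidefinite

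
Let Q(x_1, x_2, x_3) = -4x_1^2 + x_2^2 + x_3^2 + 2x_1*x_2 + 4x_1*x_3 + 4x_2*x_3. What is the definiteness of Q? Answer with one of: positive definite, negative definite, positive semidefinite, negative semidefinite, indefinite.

indefinite

Write A = [[-4, 1, 2], [1, 1, 2], [2, 2, 1]].
Symmetric row and column elimination reduces A to a congruent diagonal form with pivots -4, 5/4, -3.
That gives 1 positive, 2 negative pivots.
Hence Q is indefinite.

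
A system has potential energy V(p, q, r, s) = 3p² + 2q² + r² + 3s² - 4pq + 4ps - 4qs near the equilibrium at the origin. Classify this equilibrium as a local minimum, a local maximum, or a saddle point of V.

local minimum

The Hessian at the origin is H = [[6, -4, 0, 4], [-4, 4, 0, -4], [0, 0, 2, 0], [4, -4, 0, 6]].
Applying the same elementary operations to the rows and columns of H produces a congruent diagonal matrix with entries 6, 4/3, 2, 2.
Counting signs: 4 positive.
H is positive definite, so the origin is a strict local minimum.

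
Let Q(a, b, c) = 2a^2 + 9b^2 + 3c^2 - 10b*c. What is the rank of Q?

Write A = [[2, 0, 0], [0, 9, -5], [0, -5, 3]].
An LDLᵀ factorisation of A has diagonal entries 2, 9, 2/9.
So there are 3 positive pivots.
The rank is the number of nonzero pivots: 3.

3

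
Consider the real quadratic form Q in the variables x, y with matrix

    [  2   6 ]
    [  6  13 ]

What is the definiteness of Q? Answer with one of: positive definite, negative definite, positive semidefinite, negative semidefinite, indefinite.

For the 2×2 matrix [[2, 6], [6, 13]]: det = 2·13 − (6)² = -10, trace = 15.
det < 0 so the eigenvalues have opposite signs; the form is indefinite.

indefinite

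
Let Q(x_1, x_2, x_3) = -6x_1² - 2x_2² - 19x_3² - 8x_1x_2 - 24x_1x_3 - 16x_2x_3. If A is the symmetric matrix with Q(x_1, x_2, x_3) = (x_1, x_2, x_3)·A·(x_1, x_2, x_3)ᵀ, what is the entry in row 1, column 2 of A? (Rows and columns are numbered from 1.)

The coefficient of x_1·x_2 in Q is -8. For a symmetric A this equals A[1,2] + A[2,1] = 2·A[1,2].
So A[1,2] = -8/2 = -4.

-4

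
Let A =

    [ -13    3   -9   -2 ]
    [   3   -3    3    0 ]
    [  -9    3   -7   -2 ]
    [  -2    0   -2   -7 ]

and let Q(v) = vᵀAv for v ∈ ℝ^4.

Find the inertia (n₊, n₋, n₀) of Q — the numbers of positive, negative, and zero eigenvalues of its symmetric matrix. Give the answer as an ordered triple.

Symmetric row and column elimination reduces A to a congruent diagonal form with pivots -13, -30/13, -2/5, -5.
Counting signs: 4 negative.

(0, 4, 0)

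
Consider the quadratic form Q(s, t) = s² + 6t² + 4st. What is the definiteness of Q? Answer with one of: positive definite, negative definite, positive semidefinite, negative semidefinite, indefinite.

The symmetric matrix of Q is A = [[1, 2], [2, 6]].
Leading principal minors: Δ_1 = 1, Δ_2 = 2.
All leading principal minors are positive, so by Sylvester's criterion Q is positive definite.

positive definite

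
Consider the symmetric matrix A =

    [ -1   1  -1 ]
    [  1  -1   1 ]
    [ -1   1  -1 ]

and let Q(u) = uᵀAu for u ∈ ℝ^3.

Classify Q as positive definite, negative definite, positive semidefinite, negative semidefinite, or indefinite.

Symmetric row and column elimination reduces A to a congruent diagonal form with pivots -1, 0, 0.
So there are 1 negative, 2 zero pivots.
Hence Q is negative semidefinite.

negative semidefinite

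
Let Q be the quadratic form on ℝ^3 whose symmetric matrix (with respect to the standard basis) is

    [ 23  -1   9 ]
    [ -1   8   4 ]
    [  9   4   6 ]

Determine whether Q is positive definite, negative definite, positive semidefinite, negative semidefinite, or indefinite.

positive definite

Symmetric row and column elimination reduces A to a congruent diagonal form with pivots 23, 183/23, 10/183.
That gives 3 positive pivots.
Hence Q is positive definite.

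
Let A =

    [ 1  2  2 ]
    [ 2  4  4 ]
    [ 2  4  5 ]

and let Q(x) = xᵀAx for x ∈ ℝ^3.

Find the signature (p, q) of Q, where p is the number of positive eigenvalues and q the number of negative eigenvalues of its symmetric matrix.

(2, 0)

Congruent diagonalization of A (simultaneous row and column reduction) yields pivots 1, 0, 1.
That gives 2 positive, 1 zero pivots.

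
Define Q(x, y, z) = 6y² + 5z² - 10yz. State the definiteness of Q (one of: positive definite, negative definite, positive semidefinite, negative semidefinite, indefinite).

positive semidefinite

The associated matrix is A = [[0, 0, 0], [0, 6, -5], [0, -5, 5]].
Congruent diagonalization of A (simultaneous row and column reduction) yields pivots 0, 6, 5/6.
Counting signs: 2 positive, 1 zero.
Hence Q is positive semidefinite.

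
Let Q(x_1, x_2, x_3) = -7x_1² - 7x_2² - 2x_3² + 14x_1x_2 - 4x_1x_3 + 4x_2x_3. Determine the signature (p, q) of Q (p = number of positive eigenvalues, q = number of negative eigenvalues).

(0, 2)

The symmetric matrix is A = [[-7, 7, -2], [7, -7, 2], [-2, 2, -2]].
Row-reducing A symmetrically gives the diagonal entries -7, 0, -10/7.
That gives 2 negative, 1 zero pivots.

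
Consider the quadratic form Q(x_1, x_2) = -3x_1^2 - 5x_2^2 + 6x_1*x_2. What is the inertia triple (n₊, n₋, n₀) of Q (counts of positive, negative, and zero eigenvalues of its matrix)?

(0, 2, 0)

The symmetric matrix is A = [[-3, 3], [3, -5]].
Symmetric row and column elimination reduces A to a congruent diagonal form with pivots -3, -2.
That gives 2 negative pivots.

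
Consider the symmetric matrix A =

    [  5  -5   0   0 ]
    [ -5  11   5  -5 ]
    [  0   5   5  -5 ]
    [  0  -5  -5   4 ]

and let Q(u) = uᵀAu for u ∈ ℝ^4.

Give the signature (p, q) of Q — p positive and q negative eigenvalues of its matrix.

(3, 1)

Symmetric row and column elimination reduces A to a congruent diagonal form with pivots 5, 6, 5/6, -1.
So there are 3 positive, 1 negative pivots.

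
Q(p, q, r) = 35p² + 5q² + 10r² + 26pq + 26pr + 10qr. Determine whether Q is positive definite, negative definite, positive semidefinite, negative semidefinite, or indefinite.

The symmetric matrix of Q is A = [[35, 13, 13], [13, 5, 5], [13, 5, 10]].
Leading principal minors: Δ_1 = 35, Δ_2 = 6, Δ_3 = 30.
All leading principal minors are positive, so by Sylvester's criterion Q is positive definite.

positive definite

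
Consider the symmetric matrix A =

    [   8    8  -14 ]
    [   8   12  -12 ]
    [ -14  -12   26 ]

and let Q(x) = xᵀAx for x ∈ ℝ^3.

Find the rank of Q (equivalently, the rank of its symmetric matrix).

3

Applying the same elementary operations to the rows and columns of A produces a congruent diagonal matrix with entries 8, 4, 1/2.
Counting signs: 3 positive.
The rank is the number of nonzero pivots: 3.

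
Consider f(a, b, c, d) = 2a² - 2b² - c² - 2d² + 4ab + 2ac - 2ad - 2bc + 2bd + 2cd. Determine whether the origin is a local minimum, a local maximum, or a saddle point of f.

The Hessian at the origin is H = [[4, 4, 2, -2], [4, -4, -2, 2], [2, -2, -2, 2], [-2, 2, 2, -4]].
An LDLᵀ factorisation of H has diagonal entries 4, -8, -1, -2.
That gives 1 positive, 3 negative pivots.
H is indefinite, so the origin is a saddle point.

saddle point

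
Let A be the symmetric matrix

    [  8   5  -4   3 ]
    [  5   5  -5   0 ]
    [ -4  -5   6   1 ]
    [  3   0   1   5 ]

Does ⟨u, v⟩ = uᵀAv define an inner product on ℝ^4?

yes

Leading principal minors: Δ_1 = 8, Δ_2 = 15, Δ_3 = 10, Δ_4 = 20.
All leading principal minors are positive, so by Sylvester's criterion Q is positive definite.
⟨·,·⟩ is an inner product exactly when A is positive definite.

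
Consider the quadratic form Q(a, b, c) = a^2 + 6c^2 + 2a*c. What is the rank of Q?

2

Write A = [[1, 0, 1], [0, 0, 0], [1, 0, 6]].
Applying the same elementary operations to the rows and columns of A produces a congruent diagonal matrix with entries 1, 0, 5.
That gives 2 positive, 1 zero pivots.
The rank is the number of nonzero pivots: 2.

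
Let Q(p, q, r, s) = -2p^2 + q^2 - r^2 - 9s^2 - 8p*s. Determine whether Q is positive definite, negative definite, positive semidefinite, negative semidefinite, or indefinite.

indefinite

The symmetric matrix is A = [[-2, 0, 0, -4], [0, 1, 0, 0], [0, 0, -1, 0], [-4, 0, 0, -9]].
Applying the same elementary operations to the rows and columns of A produces a congruent diagonal matrix with entries -2, 1, -1, -1.
Counting signs: 1 positive, 3 negative.
Hence Q is indefinite.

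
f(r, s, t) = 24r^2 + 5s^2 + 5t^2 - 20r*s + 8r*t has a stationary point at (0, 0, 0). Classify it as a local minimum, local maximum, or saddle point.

The Hessian at the origin is H = [[48, -20, 8], [-20, 10, 0], [8, 0, 10]].
Applying the same elementary operations to the rows and columns of H produces a congruent diagonal matrix with entries 48, 5/3, 2.
That gives 3 positive pivots.
H is positive definite, so the origin is a strict local minimum.

local minimum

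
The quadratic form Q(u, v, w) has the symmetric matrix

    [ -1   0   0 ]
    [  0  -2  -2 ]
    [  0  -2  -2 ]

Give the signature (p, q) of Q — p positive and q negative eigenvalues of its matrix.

(0, 2)

Applying the same elementary operations to the rows and columns of A produces a congruent diagonal matrix with entries -1, -2, 0.
That gives 2 negative, 1 zero pivots.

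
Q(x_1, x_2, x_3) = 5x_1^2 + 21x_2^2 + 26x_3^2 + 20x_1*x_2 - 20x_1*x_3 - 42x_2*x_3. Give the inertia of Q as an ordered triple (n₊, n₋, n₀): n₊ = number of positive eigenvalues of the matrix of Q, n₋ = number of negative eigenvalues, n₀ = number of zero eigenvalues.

(3, 0, 0)

The associated matrix is A = [[5, 10, -10], [10, 21, -21], [-10, -21, 26]].
Row-reducing A symmetrically gives the diagonal entries 5, 1, 5.
So there are 3 positive pivots.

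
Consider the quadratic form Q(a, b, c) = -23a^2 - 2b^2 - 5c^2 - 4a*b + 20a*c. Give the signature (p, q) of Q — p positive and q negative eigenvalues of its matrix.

Write A = [[-23, -2, 10], [-2, -2, 0], [10, 0, -5]].
An LDLᵀ factorisation of A has diagonal entries -23, -42/23, -5/21.
So there are 3 negative pivots.

(0, 3)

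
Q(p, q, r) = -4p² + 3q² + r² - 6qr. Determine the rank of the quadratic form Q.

The symmetric matrix is A = [[-4, 0, 0], [0, 3, -3], [0, -3, 1]].
Applying the same elementary operations to the rows and columns of A produces a congruent diagonal matrix with entries -4, 3, -2.
So there are 1 positive, 2 negative pivots.
The rank is the number of nonzero pivots: 3.

3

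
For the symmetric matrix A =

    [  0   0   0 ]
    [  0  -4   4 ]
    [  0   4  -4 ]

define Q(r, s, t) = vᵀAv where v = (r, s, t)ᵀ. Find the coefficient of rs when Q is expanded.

The coefficient of rs is A[1,2] + A[2,1] = 2·0 = 0.

0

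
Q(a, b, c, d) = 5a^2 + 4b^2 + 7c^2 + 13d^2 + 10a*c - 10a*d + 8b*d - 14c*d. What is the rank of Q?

4

Write A = [[5, 0, 5, -5], [0, 4, 0, 4], [5, 0, 7, -7], [-5, 4, -7, 13]].
Symmetric row and column elimination reduces A to a congruent diagonal form with pivots 5, 4, 2, 2.
So there are 4 positive pivots.
The rank is the number of nonzero pivots: 4.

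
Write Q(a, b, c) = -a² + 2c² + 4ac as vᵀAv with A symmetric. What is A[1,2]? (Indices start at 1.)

0

The coefficient of a·b in Q is 0. For a symmetric A this equals A[1,2] + A[2,1] = 2·A[1,2].
So A[1,2] = 0/2 = 0.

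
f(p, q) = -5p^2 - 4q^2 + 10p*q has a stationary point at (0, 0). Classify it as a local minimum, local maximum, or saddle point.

The Hessian at the origin is H = [[-10, 10], [10, -8]].
det H = -10·-8 − (10)² = -20 < 0, so H is indefinite.
Therefore the origin is a saddle point.

saddle point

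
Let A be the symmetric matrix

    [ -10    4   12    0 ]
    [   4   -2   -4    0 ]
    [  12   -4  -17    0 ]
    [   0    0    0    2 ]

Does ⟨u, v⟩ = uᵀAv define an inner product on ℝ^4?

Row-reducing A symmetrically gives the diagonal entries -10, -2/5, -1, 2.
Counting signs: 1 positive, 3 negative.
Hence Q is indefinite.
⟨·,·⟩ is an inner product exactly when A is positive definite.

no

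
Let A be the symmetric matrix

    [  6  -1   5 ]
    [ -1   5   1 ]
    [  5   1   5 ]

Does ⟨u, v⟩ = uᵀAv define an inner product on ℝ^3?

yes

Congruent diagonalization of A (simultaneous row and column reduction) yields pivots 6, 29/6, 4/29.
So there are 3 positive pivots.
Hence Q is positive definite.
⟨·,·⟩ is an inner product exactly when A is positive definite.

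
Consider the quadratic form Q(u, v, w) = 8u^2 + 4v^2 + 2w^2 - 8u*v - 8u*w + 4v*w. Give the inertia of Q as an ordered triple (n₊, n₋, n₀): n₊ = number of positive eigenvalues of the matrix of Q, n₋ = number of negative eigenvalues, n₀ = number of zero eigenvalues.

The symmetric matrix is A = [[8, -4, -4], [-4, 4, 2], [-4, 2, 2]].
Row-reducing A symmetrically gives the diagonal entries 8, 2, 0.
Counting signs: 2 positive, 1 zero.

(2, 0, 1)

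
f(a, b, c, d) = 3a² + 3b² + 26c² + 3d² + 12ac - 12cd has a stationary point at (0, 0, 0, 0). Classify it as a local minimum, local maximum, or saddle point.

local minimum

The Hessian at the origin is H = [[6, 0, 12, 0], [0, 6, 0, 0], [12, 0, 52, -12], [0, 0, -12, 6]].
Congruent diagonalization of H (simultaneous row and column reduction) yields pivots 6, 6, 28, 6/7.
Counting signs: 4 positive.
H is positive definite, so the origin is a strict local minimum.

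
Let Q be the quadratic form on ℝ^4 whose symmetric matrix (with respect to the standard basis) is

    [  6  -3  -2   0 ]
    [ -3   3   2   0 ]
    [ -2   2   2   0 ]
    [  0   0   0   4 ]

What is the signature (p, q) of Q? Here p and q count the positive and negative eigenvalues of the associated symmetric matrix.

An LDLᵀ factorisation of A has diagonal entries 6, 3/2, 2/3, 4.
Counting signs: 4 positive.

(4, 0)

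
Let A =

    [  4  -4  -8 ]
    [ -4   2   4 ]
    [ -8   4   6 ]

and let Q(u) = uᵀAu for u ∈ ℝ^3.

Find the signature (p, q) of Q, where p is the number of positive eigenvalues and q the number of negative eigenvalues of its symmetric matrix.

(1, 2)

An LDLᵀ factorisation of A has diagonal entries 4, -2, -2.
That gives 1 positive, 2 negative pivots.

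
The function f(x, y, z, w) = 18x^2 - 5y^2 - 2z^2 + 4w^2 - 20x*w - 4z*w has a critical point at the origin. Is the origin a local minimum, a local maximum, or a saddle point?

saddle point

The Hessian at the origin is H = [[36, 0, 0, -20], [0, -10, 0, 0], [0, 0, -4, -4], [-20, 0, -4, 8]].
An LDLᵀ factorisation of H has diagonal entries 36, -10, -4, 8/9.
Counting signs: 2 positive, 2 negative.
H is indefinite, so the origin is a saddle point.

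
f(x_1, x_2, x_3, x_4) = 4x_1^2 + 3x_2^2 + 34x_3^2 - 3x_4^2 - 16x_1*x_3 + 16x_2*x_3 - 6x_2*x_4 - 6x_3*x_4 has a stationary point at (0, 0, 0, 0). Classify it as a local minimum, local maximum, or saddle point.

saddle point

The Hessian at the origin is H = [[8, 0, -16, 0], [0, 6, 16, -6], [-16, 16, 68, -6], [0, -6, -6, -6]].
Congruent diagonalization of H (simultaneous row and column reduction) yields pivots 8, 6, -20/3, 3.
That gives 3 positive, 1 negative pivots.
H is indefinite, so the origin is a saddle point.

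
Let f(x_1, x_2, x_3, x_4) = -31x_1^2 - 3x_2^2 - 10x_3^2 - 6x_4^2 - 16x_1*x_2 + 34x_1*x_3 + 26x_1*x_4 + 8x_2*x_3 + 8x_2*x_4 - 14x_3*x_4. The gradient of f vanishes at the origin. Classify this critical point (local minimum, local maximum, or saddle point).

The Hessian at the origin is H = [[-62, -16, 34, 26], [-16, -6, 8, 8], [34, 8, -20, -14], [26, 8, -14, -12]].
Symmetric row and column elimination reduces H to a congruent diagonal form with pivots -62, -58/31, -30/29, -2/15.
That gives 4 negative pivots.
H is negative definite, so the origin is a strict local maximum.

local maximum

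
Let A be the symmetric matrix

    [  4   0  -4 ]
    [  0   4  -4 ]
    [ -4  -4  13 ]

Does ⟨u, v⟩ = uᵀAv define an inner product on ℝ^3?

Applying the same elementary operations to the rows and columns of A produces a congruent diagonal matrix with entries 4, 4, 5.
That gives 3 positive pivots.
Hence Q is positive definite.
⟨·,·⟩ is an inner product exactly when A is positive definite.

yes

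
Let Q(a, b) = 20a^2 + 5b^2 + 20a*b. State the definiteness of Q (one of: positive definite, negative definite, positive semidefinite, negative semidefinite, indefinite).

The symmetric matrix of Q is [[20, 10], [10, 5]].
For the 2×2 matrix [[20, 10], [10, 5]]: det = 20·5 − (10)² = 0, trace = 25.
det = 0 so one eigenvalue is zero; the form is semidefinite with the sign of the trace.

positive semidefinite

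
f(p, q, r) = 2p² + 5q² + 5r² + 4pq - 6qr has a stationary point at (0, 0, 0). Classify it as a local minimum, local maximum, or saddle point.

local minimum

The Hessian at the origin is H = [[4, 4, 0], [4, 10, -6], [0, -6, 10]].
An LDLᵀ factorisation of H has diagonal entries 4, 6, 4.
Counting signs: 3 positive.
H is positive definite, so the origin is a strict local minimum.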